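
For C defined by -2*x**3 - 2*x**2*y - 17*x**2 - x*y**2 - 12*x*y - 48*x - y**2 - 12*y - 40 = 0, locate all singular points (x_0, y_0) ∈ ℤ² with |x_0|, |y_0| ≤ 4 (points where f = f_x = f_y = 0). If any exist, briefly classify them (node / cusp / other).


Singular points: {(-2, -2)}; classification: node.

Compute partial derivatives:
  f_x = -6*x**2 - 4*x*y - 34*x - y**2 - 12*y - 48.
  f_y = -2*x**2 - 2*x*y - 12*x - 2*y - 12.
Scan x_0 ∈ {−4, ..., 4}. For each x_0, f_y(x_0, y) is a polynomial in y; find its integer roots y ∈ {−4, ..., 4}, then test f_x and f at those candidates.
  x = -4: f_y(-4, y) = 6*y + 4; no integer root y with |y| ≤ 4.
  x = -3: f_y(-3, y) = 4*y + 6; no integer root y with |y| ≤ 4.
  x = -2: f_y(-2, y) = 2*y + 4; vanishes at y ∈ {-2}. (-2, -2): f_x = 0, f = 0 — SINGULAR.
  x = -1: f_y(-1, y) = -2; no integer root y with |y| ≤ 4.
  x = 0: f_y(0, y) = -2*y - 12; no integer root y with |y| ≤ 4.
  x = 1: f_y(1, y) = -4*y - 26; no integer root y with |y| ≤ 4.
  x = 2: f_y(2, y) = -6*y - 44; no integer root y with |y| ≤ 4.
  x = 3: f_y(3, y) = -8*y - 66; no integer root y with |y| ≤ 4.
  x = 4: f_y(4, y) = -10*y - 92; no integer root y with |y| ≤ 4.
Only singular point on the grid: (-2, -2).
Classify: substitute x = -2 + u, y = -2 + v and expand: f = -2*u**3 - 2*u**2*v - u**2 - u*v**2 + v**2.
No constant or linear terms (consistent with a singular point). Quadratic part: -u**2 + v**2. Cubic part: -2*u**3 - 2*u**2*v - u*v**2.
The quadratic part v**2 - u**2 = (v − u)(v + u) splits into two distinct linear factors, so there are two distinct tangent lines y − -2 = ±(x − -2) — this is a node (ordinary double point).
Classification: node.


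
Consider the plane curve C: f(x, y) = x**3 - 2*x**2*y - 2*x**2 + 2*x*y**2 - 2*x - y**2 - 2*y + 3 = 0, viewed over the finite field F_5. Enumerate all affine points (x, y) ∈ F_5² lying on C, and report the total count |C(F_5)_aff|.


Affine F_5-points: {(0, 1), (0, 2), (1, 0), (1, 4), (4, 1)}; count = 5.

For each of the 25 pairs (x, y) ∈ F_5², evaluate f(x, y) mod 5. Record the zeros.
  x = 0: [0↦3, 1↦0, 2↦0, 3↦3, 4↦4]  zeros at y ∈ {1, 2}
  x = 1: [0↦0, 1↦2, 2↦1, 3↦2, 4↦0]  zeros at y ∈ {0, 4}
  x = 2: [0↦4, 1↦2, 2↦1, 3↦1, 4↦2]  zeros at y ∈ ∅
  x = 3: [0↦1, 1↦1, 2↦1, 3↦1, 4↦1]  zeros at y ∈ ∅
  x = 4: [0↦2, 1↦0, 2↦2, 3↦3, 4↦3]  zeros at y ∈ {1}
Collecting zeros: affine points = {(0, 1), (0, 2), (1, 0), (1, 4), (4, 1)}.
Total count |C(F_5)_aff| = 5.


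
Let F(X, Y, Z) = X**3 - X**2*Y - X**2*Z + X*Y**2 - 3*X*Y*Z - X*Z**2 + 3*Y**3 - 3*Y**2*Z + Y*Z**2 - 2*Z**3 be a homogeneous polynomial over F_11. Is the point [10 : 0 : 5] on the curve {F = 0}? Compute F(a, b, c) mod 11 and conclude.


F(10,0,5) ≡ 0 (mod 11); P is on the curve.

Evaluate F(10, 0, 5) term-by-term (mod 11).
  X**3 ↦ 1·1000·1·1 = 1000
  -X**2*Y ↦ -1·100·0·1 = 0
  -X**2*Z ↦ -1·100·1·5 = -500
  X*Y**2 ↦ 1·10·0·1 = 0
  -3*X*Y*Z ↦ -3·10·0·5 = 0
  -X*Z**2 ↦ -1·10·1·25 = -250
  3*Y**3 ↦ 3·1·0·1 = 0
  -3*Y**2*Z ↦ -3·1·0·5 = 0
  Y*Z**2 ↦ 1·1·0·25 = 0
  -2*Z**3 ↦ -2·1·1·125 = -250
Sum: F(10, 0, 5) = (1000) + (0) + (-500) + (0) + (0) + (-250) + (0) + (0) + (0) + (-250) = 0.
Reducing mod 11: 0 ≡ 0 (mod 11).
Since F(a, b, c) ≡ 0 (mod 11), P lies on the curve.


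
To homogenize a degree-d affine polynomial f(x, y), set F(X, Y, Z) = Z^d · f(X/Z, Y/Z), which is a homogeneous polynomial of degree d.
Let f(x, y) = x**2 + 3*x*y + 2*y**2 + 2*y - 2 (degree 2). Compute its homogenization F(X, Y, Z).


F(X, Y, Z) = X**2 + 3*X*Y + 2*Y**2 + 2*Y*Z - 2*Z**2

deg(f) = 2.
Substitute x = X/Z, y = Y/Z into f, then multiply by Z^2.
  monomial 1·x^2·y^0 ↦ 1·X^2·Y^0·Z^0.
  monomial 3·x^1·y^1 ↦ 3·X^1·Y^1·Z^0.
  monomial 2·x^0·y^2 ↦ 2·X^0·Y^2·Z^0.
  monomial 2·x^0·y^1 ↦ 2·X^0·Y^1·Z^1.
  monomial -2·x^0·y^0 ↦ -2·X^0·Y^0·Z^2.
Collecting: F(X, Y, Z) = X**2 + 3*X*Y + 2*Y**2 + 2*Y*Z - 2*Z**2.


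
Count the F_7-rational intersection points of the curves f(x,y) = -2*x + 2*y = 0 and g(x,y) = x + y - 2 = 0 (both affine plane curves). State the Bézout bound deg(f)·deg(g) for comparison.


Common zeros: {(1, 1)}; count = 1; Bézout bound = 1.

deg(f) = 1, deg(g) = 1, so Bézout bound = 1.
Scan x ∈ F_7. For each x, list the y ∈ F_7 with f(x, y) ≡ 0 and those with g(x, y) ≡ 0 (mod 7); the common zeros in that column are the intersection.
  x = 0: f ≡ 0 at y ∈ {0}; g ≡ 0 at y ∈ {2}; common: ∅.
  x = 1: f ≡ 0 at y ∈ {1}; g ≡ 0 at y ∈ {1}; common: {1}.
  x = 2: f ≡ 0 at y ∈ {2}; g ≡ 0 at y ∈ {0}; common: ∅.
  x = 3: f ≡ 0 at y ∈ {3}; g ≡ 0 at y ∈ {6}; common: ∅.
  x = 4: f ≡ 0 at y ∈ {4}; g ≡ 0 at y ∈ {5}; common: ∅.
  x = 5: f ≡ 0 at y ∈ {5}; g ≡ 0 at y ∈ {4}; common: ∅.
  x = 6: f ≡ 0 at y ∈ {6}; g ≡ 0 at y ∈ {3}; common: ∅.
Collecting: common zeros = {(1, 1)}, so the count is 1.
Comparison with the Bézout bound: 1 ≤ 1 = deg(f)·deg(g), as expected for curves with no common component (the bound is attained).


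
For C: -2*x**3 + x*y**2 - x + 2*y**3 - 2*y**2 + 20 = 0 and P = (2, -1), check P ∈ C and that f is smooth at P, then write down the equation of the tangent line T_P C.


Tangent line at P: -24*x + 6*y + 54 = 0.

Step 1: f(2, -1) = 0, so P lies on C.
Step 2: partial derivatives
  f_x(x, y) = -6*x**2 + y**2 - 1, f_y(x, y) = 2*x*y + 6*y**2 - 4*y.
  f_x(P) = -24, f_y(P) = 6 (gradient nonzero, so P is smooth).
Step 3: tangent line at P: -24·(x − 2) + 6·(y − -1) = 0.
Expanding: -24*x + 6*y + 54 = 0.


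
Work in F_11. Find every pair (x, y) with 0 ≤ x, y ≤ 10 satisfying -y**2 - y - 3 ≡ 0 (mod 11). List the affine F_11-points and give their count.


Affine F_11-points: {(0, 5), (1, 5), (2, 5), (3, 5), (4, 5), (5, 5), (6, 5), (7, 5), (8, 5), (9, 5), (10, 5)}; count = 11.

For each of the 121 pairs (x, y) ∈ F_11², evaluate f(x, y) mod 11. Record the zeros.
  x = 0: [0↦8, 1↦6, 2↦2, 3↦7, 4↦10, 5↦0, 6↦10, 7↦7, 8↦2, 9↦6, 10↦8]  zeros at y ∈ {5}
  x = 1: [0↦8, 1↦6, 2↦2, 3↦7, 4↦10, 5↦0, 6↦10, 7↦7, 8↦2, 9↦6, 10↦8]  zeros at y ∈ {5}
  x = 2: [0↦8, 1↦6, 2↦2, 3↦7, 4↦10, 5↦0, 6↦10, 7↦7, 8↦2, 9↦6, 10↦8]  zeros at y ∈ {5}
  x = 3: [0↦8, 1↦6, 2↦2, 3↦7, 4↦10, 5↦0, 6↦10, 7↦7, 8↦2, 9↦6, 10↦8]  zeros at y ∈ {5}
  x = 4: [0↦8, 1↦6, 2↦2, 3↦7, 4↦10, 5↦0, 6↦10, 7↦7, 8↦2, 9↦6, 10↦8]  zeros at y ∈ {5}
  x = 5: [0↦8, 1↦6, 2↦2, 3↦7, 4↦10, 5↦0, 6↦10, 7↦7, 8↦2, 9↦6, 10↦8]  zeros at y ∈ {5}
  x = 6: [0↦8, 1↦6, 2↦2, 3↦7, 4↦10, 5↦0, 6↦10, 7↦7, 8↦2, 9↦6, 10↦8]  zeros at y ∈ {5}
  x = 7: [0↦8, 1↦6, 2↦2, 3↦7, 4↦10, 5↦0, 6↦10, 7↦7, 8↦2, 9↦6, 10↦8]  zeros at y ∈ {5}
  x = 8: [0↦8, 1↦6, 2↦2, 3↦7, 4↦10, 5↦0, 6↦10, 7↦7, 8↦2, 9↦6, 10↦8]  zeros at y ∈ {5}
  x = 9: [0↦8, 1↦6, 2↦2, 3↦7, 4↦10, 5↦0, 6↦10, 7↦7, 8↦2, 9↦6, 10↦8]  zeros at y ∈ {5}
  x = 10: [0↦8, 1↦6, 2↦2, 3↦7, 4↦10, 5↦0, 6↦10, 7↦7, 8↦2, 9↦6, 10↦8]  zeros at y ∈ {5}
Collecting zeros: affine points = {(0, 5), (1, 5), (2, 5), (3, 5), (4, 5), (5, 5), (6, 5), (7, 5), (8, 5), (9, 5), (10, 5)}.
Total count |C(F_11)_aff| = 11.


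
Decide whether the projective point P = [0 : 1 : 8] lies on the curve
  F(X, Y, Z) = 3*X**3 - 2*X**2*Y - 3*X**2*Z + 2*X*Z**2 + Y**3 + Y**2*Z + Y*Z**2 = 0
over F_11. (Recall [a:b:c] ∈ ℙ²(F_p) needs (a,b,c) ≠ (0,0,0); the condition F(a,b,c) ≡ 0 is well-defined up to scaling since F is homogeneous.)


F(0,1,8) ≡ 7 (mod 11); P is NOT on the curve.

Evaluate F(0, 1, 8) term-by-term (mod 11).
  3*X**3 ↦ 3·0·1·1 = 0
  -2*X**2*Y ↦ -2·0·1·1 = 0
  -3*X**2*Z ↦ -3·0·1·8 = 0
  2*X*Z**2 ↦ 2·0·1·64 = 0
  Y**3 ↦ 1·1·1·1 = 1
  Y**2*Z ↦ 1·1·1·8 = 8
  Y*Z**2 ↦ 1·1·1·64 = 64
Sum: F(0, 1, 8) = (0) + (0) + (0) + (0) + (1) + (8) + (64) = 73.
Reducing mod 11: 73 ≡ 7 (mod 11).
Since F(a, b, c) ≡ 7 ≠ 0 (mod 11), P does NOT lie on the curve.


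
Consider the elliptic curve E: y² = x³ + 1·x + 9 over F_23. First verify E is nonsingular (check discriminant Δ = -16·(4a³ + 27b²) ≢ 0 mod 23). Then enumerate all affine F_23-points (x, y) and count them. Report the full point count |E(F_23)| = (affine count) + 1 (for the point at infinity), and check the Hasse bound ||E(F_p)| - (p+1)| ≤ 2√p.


Affine points = {(0, 3), (0, 20), (3, 4), (3, 19), (4, 10), (4, 13), (5, 1), (5, 22), (6, 1), (6, 22), (8, 0), (12, 1), (12, 22), (15, 8), (15, 15), (16, 2), (16, 21), (20, 5), (20, 18)}; affine count = 19; |E(F_23)| = 20.

Discriminant check: Δ ∝ 4a³ + 27b² = 4·1³ + 27·9² = 4·1 + 27·81 ≡ 6 (mod 23). Nonzero ⇒ E is nonsingular.
For each x ∈ F_23, compute rhs = x³ + 1·x + 9 mod 23, then count y ∈ F_23 with y² ≡ rhs.
  x = 0: rhs = 9, matching y values: 3, 20 (2 points).
  x = 1: rhs = 11, matching y values: none (0 points).
  x = 2: rhs = 19, matching y values: none (0 points).
  x = 3: rhs = 16, matching y values: 4, 19 (2 points).
  x = 4: rhs = 8, matching y values: 10, 13 (2 points).
  x = 5: rhs = 1, matching y values: 1, 22 (2 points).
  x = 6: rhs = 1, matching y values: 1, 22 (2 points).
  x = 7: rhs = 14, matching y values: none (0 points).
  x = 8: rhs = 0, matching y values: 0 (1 points).
  x = 9: rhs = 11, matching y values: none (0 points).
  x = 10: rhs = 7, matching y values: none (0 points).
  x = 11: rhs = 17, matching y values: none (0 points).
  x = 12: rhs = 1, matching y values: 1, 22 (2 points).
  x = 13: rhs = 11, matching y values: none (0 points).
  x = 14: rhs = 7, matching y values: none (0 points).
  x = 15: rhs = 18, matching y values: 8, 15 (2 points).
  x = 16: rhs = 4, matching y values: 2, 21 (2 points).
  x = 17: rhs = 17, matching y values: none (0 points).
  x = 18: rhs = 17, matching y values: none (0 points).
  x = 19: rhs = 10, matching y values: none (0 points).
  x = 20: rhs = 2, matching y values: 5, 18 (2 points).
  x = 21: rhs = 22, matching y values: none (0 points).
  x = 22: rhs = 7, matching y values: none (0 points).
Total affine count: 19.
Full point count |E(F_23)| = 19 + 1 = 20.
Hasse bound: |20 − (23+1)| = |-4| = 4 ≤ 2√23 ≈ 9.5917 ✓.


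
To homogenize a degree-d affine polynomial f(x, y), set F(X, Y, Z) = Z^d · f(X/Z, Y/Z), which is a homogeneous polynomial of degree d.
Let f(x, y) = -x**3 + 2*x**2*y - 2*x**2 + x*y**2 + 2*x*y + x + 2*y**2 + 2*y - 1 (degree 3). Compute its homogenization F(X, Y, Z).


F(X, Y, Z) = -X**3 + 2*X**2*Y - 2*X**2*Z + X*Y**2 + 2*X*Y*Z + X*Z**2 + 2*Y**2*Z + 2*Y*Z**2 - Z**3

deg(f) = 3.
Substitute x = X/Z, y = Y/Z into f, then multiply by Z^3.
  monomial -1·x^3·y^0 ↦ -1·X^3·Y^0·Z^0.
  monomial 2·x^2·y^1 ↦ 2·X^2·Y^1·Z^0.
  monomial -2·x^2·y^0 ↦ -2·X^2·Y^0·Z^1.
  monomial 1·x^1·y^2 ↦ 1·X^1·Y^2·Z^0.
  monomial 2·x^1·y^1 ↦ 2·X^1·Y^1·Z^1.
  monomial 1·x^1·y^0 ↦ 1·X^1·Y^0·Z^2.
  monomial 2·x^0·y^2 ↦ 2·X^0·Y^2·Z^1.
  monomial 2·x^0·y^1 ↦ 2·X^0·Y^1·Z^2.
  monomial -1·x^0·y^0 ↦ -1·X^0·Y^0·Z^3.
Collecting: F(X, Y, Z) = -X**3 + 2*X**2*Y - 2*X**2*Z + X*Y**2 + 2*X*Y*Z + X*Z**2 + 2*Y**2*Z + 2*Y*Z**2 - Z**3.


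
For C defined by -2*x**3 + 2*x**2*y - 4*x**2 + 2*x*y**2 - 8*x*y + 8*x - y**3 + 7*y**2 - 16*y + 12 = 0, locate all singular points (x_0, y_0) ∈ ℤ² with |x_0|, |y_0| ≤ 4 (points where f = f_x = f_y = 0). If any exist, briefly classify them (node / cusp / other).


Singular points: {(0, 2)}; classification: cusp.

Compute partial derivatives:
  f_x = -6*x**2 + 4*x*y - 8*x + 2*y**2 - 8*y + 8.
  f_y = 2*x**2 + 4*x*y - 8*x - 3*y**2 + 14*y - 16.
Scan x_0 ∈ {−4, ..., 4}. For each x_0, f_y(x_0, y) is a polynomial in y; find its integer roots y ∈ {−4, ..., 4}, then test f_x and f at those candidates.
  x = -4: f_y(-4, y) = -3*y**2 - 2*y + 48; no integer root y with |y| ≤ 4.
  x = -3: f_y(-3, y) = -3*y**2 + 2*y + 26; no integer root y with |y| ≤ 4.
  x = -2: f_y(-2, y) = -3*y**2 + 6*y + 8; no integer root y with |y| ≤ 4.
  x = -1: f_y(-1, y) = -3*y**2 + 10*y - 6; no integer root y with |y| ≤ 4.
  x = 0: f_y(0, y) = -3*y**2 + 14*y - 16; vanishes at y ∈ {2}. (0, 2): f_x = 0, f = 0 — SINGULAR.
  x = 1: f_y(1, y) = -3*y**2 + 18*y - 22; no integer root y with |y| ≤ 4.
  x = 2: f_y(2, y) = -3*y**2 + 22*y - 24; no integer root y with |y| ≤ 4.
  x = 3: f_y(3, y) = -3*y**2 + 26*y - 22; no integer root y with |y| ≤ 4.
  x = 4: f_y(4, y) = -3*y**2 + 30*y - 16; no integer root y with |y| ≤ 4.
Only singular point on the grid: (0, 2).
Classify: substitute x = 0 + u, y = 2 + v and expand: f = -2*u**3 + 2*u**2*v + 2*u*v**2 - v**3 + v**2.
No constant or linear terms (consistent with a singular point). Quadratic part: v**2. Cubic part: -2*u**3 + 2*u**2*v + 2*u*v**2 - v**3.
The quadratic part v**2 is a perfect square, so there is a single (double) tangent line v = 0, i.e. y = 2. Restricting the cubic part to that line (v = 0) leaves -2*u**3 ≠ 0, so f is not divisible by v and the branch is v² ≈ 2*u**3 to lowest order — this is a cusp.
Classification: cusp.


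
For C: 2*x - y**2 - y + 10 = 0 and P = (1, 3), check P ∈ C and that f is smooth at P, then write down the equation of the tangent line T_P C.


Tangent line at P: 2*x - 7*y + 19 = 0.

Step 1: f(1, 3) = 0, so P lies on C.
Step 2: partial derivatives
  f_x(x, y) = 2, f_y(x, y) = -2*y - 1.
  f_x(P) = 2, f_y(P) = -7 (gradient nonzero, so P is smooth).
Step 3: tangent line at P: 2·(x − 1) + -7·(y − 3) = 0.
Expanding: 2*x - 7*y + 19 = 0.


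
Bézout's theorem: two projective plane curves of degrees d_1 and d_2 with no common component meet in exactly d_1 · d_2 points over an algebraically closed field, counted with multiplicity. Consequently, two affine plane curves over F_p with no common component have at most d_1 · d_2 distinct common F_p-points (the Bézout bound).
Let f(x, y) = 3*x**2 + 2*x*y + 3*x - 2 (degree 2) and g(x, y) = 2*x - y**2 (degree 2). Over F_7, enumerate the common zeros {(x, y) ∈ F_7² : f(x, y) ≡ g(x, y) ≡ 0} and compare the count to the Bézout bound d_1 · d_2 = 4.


Common zeros: ∅; count = 0; Bézout bound = 4.

deg(f) = 2, deg(g) = 2, so Bézout bound = 4.
Scan x ∈ F_7. For each x, list the y ∈ F_7 with f(x, y) ≡ 0 and those with g(x, y) ≡ 0 (mod 7); the common zeros in that column are the intersection.
  x = 0: f ≡ 0 at y ∈ ∅; g ≡ 0 at y ∈ {0}; common: ∅.
  x = 1: f ≡ 0 at y ∈ {5}; g ≡ 0 at y ∈ {3, 4}; common: ∅.
  x = 2: f ≡ 0 at y ∈ {3}; g ≡ 0 at y ∈ {2, 5}; common: ∅.
  x = 3: f ≡ 0 at y ∈ {6}; g ≡ 0 at y ∈ ∅; common: ∅.
  x = 4: f ≡ 0 at y ∈ {5}; g ≡ 0 at y ∈ {1, 6}; common: ∅.
  x = 5: f ≡ 0 at y ∈ {1}; g ≡ 0 at y ∈ ∅; common: ∅.
  x = 6: f ≡ 0 at y ∈ {6}; g ≡ 0 at y ∈ ∅; common: ∅.
Collecting: common zeros = ∅, so the count is 0.
Comparison with the Bézout bound: 0 ≤ 4 = deg(f)·deg(g), as expected for curves with no common component (the affine F_7-count falls short of the bound because intersections may lie at infinity, over extension fields, or carry multiplicity).


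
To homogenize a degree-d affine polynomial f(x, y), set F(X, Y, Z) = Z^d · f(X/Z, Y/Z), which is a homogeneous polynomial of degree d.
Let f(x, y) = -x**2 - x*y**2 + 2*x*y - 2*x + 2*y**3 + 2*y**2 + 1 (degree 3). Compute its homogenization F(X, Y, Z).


F(X, Y, Z) = -X**2*Z - X*Y**2 + 2*X*Y*Z - 2*X*Z**2 + 2*Y**3 + 2*Y**2*Z + Z**3

deg(f) = 3.
Substitute x = X/Z, y = Y/Z into f, then multiply by Z^3.
  monomial -1·x^2·y^0 ↦ -1·X^2·Y^0·Z^1.
  monomial -1·x^1·y^2 ↦ -1·X^1·Y^2·Z^0.
  monomial 2·x^1·y^1 ↦ 2·X^1·Y^1·Z^1.
  monomial -2·x^1·y^0 ↦ -2·X^1·Y^0·Z^2.
  monomial 2·x^0·y^3 ↦ 2·X^0·Y^3·Z^0.
  monomial 2·x^0·y^2 ↦ 2·X^0·Y^2·Z^1.
  monomial 1·x^0·y^0 ↦ 1·X^0·Y^0·Z^3.
Collecting: F(X, Y, Z) = -X**2*Z - X*Y**2 + 2*X*Y*Z - 2*X*Z**2 + 2*Y**3 + 2*Y**2*Z + Z**3.


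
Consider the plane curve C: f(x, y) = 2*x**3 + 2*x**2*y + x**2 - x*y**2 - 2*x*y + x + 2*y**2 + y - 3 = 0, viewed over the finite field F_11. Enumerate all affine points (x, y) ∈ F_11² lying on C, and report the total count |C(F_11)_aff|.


Affine F_11-points: {(0, 1), (0, 4), (2, 5), (3, 4), (3, 9), (4, 2), (4, 5), (5, 5), (6, 1), (6, 6), (7, 7), (7, 10), (9, 1), (9, 4)}; count = 14.

For each of the 121 pairs (x, y) ∈ F_11², evaluate f(x, y) mod 11. Record the zeros.
  x = 0: [0↦8, 1↦0, 2↦7, 3↦7, 4↦0, 5↦8, 6↦9, 7↦3, 8↦1, 9↦3, 10↦9]  zeros at y ∈ {1, 4}
  x = 1: [0↦1, 1↦3, 2↦7, 3↦2, 4↦10, 5↦9, 6↦10, 7↦2, 8↦7, 9↦3, 10↦1]  zeros at y ∈ ∅
  x = 2: [0↦8, 1↦2, 2↦7, 3↦1, 4↦6, 5↦0, 6↦5, 7↦10, 8↦4, 9↦9, 10↦3]  zeros at y ∈ {5}
  x = 3: [0↦8, 1↦9, 2↦8, 3↦5, 4↦0, 5↦4, 6↦6, 7↦6, 8↦4, 9↦0, 10↦5]  zeros at y ∈ {4, 9}
  x = 4: [0↦2, 1↦3, 2↦0, 3↦4, 4↦4, 5↦0, 6↦3, 7↦2, 8↦8, 9↦10, 10↦8]  zeros at y ∈ {2, 5}
  x = 5: [0↦2, 1↦7, 2↦6, 3↦10, 4↦8, 5↦0, 6↦8, 7↦10, 8↦6, 9↦7, 10↦2]  zeros at y ∈ {5}
  x = 6: [0↦9, 1↦0, 2↦5, 3↦2, 4↦2, 5↦5, 6↦0, 7↦9, 8↦10, 9↦3, 10↦10]  zeros at y ∈ {1, 6}
  x = 7: [0↦2, 1↦5, 2↦9, 3↦3, 4↦9, 5↦5, 6↦2, 7↦0, 8↦10, 9↦10, 10↦0]  zeros at y ∈ {7, 10}
  x = 8: [0↦4, 1↦1, 2↦8, 3↦3, 4↦8, 5↦1, 6↦4, 7↦6, 8↦7, 9↦7, 10↦6]  zeros at y ∈ ∅
  x = 9: [0↦5, 1↦0, 2↦3, 3↦3, 4↦0, 5↦5, 6↦7, 7↦6, 8↦2, 9↦6, 10↦7]  zeros at y ∈ {1, 4}
  x = 10: [0↦6, 1↦3, 2↦6, 3↦4, 4↦8, 5↦7, 6↦1, 7↦1, 8↦7, 9↦8, 10↦4]  zeros at y ∈ ∅
Collecting zeros: affine points = {(0, 1), (0, 4), (2, 5), (3, 4), (3, 9), (4, 2), (4, 5), (5, 5), (6, 1), (6, 6), (7, 7), (7, 10), (9, 1), (9, 4)}.
Total count |C(F_11)_aff| = 14.


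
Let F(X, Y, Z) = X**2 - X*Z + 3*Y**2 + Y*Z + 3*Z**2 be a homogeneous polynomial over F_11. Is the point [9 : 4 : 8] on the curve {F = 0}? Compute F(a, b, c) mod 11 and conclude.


F(9,4,8) ≡ 6 (mod 11); P is NOT on the curve.

Evaluate F(9, 4, 8) term-by-term (mod 11).
  X**2 ↦ 1·81·1·1 = 81
  -X*Z ↦ -1·9·1·8 = -72
  3*Y**2 ↦ 3·1·16·1 = 48
  Y*Z ↦ 1·1·4·8 = 32
  3*Z**2 ↦ 3·1·1·64 = 192
Sum: F(9, 4, 8) = (81) + (-72) + (48) + (32) + (192) = 281.
Reducing mod 11: 281 ≡ 6 (mod 11).
Since F(a, b, c) ≡ 6 ≠ 0 (mod 11), P does NOT lie on the curve.


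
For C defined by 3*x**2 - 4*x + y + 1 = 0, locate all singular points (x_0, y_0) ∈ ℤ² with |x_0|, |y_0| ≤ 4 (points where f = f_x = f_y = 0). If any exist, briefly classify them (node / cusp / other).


No singular points in the scanned grid; C is smooth there.

Compute partial derivatives:
  f_x = 6*x - 4.
  f_y = 1.
f_y = 1 is a nonzero constant, so f_y never vanishes: no point (x, y) can satisfy f = f_x = f_y = 0. In particular no (x, y) ∈ {−4, ..., 4}² is singular; the curve is smooth.


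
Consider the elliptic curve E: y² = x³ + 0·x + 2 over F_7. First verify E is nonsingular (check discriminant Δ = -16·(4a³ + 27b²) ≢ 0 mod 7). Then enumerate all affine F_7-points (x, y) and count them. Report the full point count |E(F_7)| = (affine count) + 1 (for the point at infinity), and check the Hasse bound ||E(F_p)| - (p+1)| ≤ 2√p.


Affine points = {(0, 3), (0, 4), (3, 1), (3, 6), (5, 1), (5, 6), (6, 1), (6, 6)}; affine count = 8; |E(F_7)| = 9.

Discriminant check: Δ ∝ 4a³ + 27b² = 4·0³ + 27·2² = 4·0 + 27·4 ≡ 3 (mod 7). Nonzero ⇒ E is nonsingular.
For each x ∈ F_7, compute rhs = x³ + 0·x + 2 mod 7, then count y ∈ F_7 with y² ≡ rhs.
  x = 0: rhs = 2, matching y values: 3, 4 (2 points).
  x = 1: rhs = 3, matching y values: none (0 points).
  x = 2: rhs = 3, matching y values: none (0 points).
  x = 3: rhs = 1, matching y values: 1, 6 (2 points).
  x = 4: rhs = 3, matching y values: none (0 points).
  x = 5: rhs = 1, matching y values: 1, 6 (2 points).
  x = 6: rhs = 1, matching y values: 1, 6 (2 points).
Total affine count: 8.
Full point count |E(F_7)| = 8 + 1 = 9.
Hasse bound: |9 − (7+1)| = |1| = 1 ≤ 2√7 ≈ 5.2915 ✓.


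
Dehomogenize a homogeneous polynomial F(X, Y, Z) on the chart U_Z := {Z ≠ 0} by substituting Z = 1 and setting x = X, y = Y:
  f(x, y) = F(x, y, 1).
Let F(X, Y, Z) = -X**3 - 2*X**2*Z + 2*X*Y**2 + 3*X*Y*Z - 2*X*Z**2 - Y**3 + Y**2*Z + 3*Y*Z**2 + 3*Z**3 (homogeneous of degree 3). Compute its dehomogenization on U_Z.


f(x, y) = -x**3 - 2*x**2 + 2*x*y**2 + 3*x*y - 2*x - y**3 + y**2 + 3*y + 3

On U_Z we set Z = 1. Each monomial c·X^i·Y^j·Z^k in F becomes c·x^i·y^j·1^k = c·x^i·y^j.
Substituting Z = 1: F(X, Y, 1) = -x**3 - 2*x**2 + 2*x*y**2 + 3*x*y - 2*x - y**3 + y**2 + 3*y + 3.
Note: deg(f) ≤ deg(F) = 3; strict inequality happens when F is divisible by Z (lost terms).


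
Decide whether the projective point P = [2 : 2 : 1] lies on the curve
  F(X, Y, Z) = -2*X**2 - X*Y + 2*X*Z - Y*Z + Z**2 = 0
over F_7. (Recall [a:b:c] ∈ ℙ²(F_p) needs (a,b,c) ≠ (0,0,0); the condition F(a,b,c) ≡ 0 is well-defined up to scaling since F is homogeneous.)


F(2,2,1) ≡ 5 (mod 7); P is NOT on the curve.

Evaluate F(2, 2, 1) term-by-term (mod 7).
  -2*X**2 ↦ -2·4·1·1 = -8
  -X*Y ↦ -1·2·2·1 = -4
  2*X*Z ↦ 2·2·1·1 = 4
  -Y*Z ↦ -1·1·2·1 = -2
  Z**2 ↦ 1·1·1·1 = 1
Sum: F(2, 2, 1) = (-8) + (-4) + (4) + (-2) + (1) = -9.
Reducing mod 7: -9 ≡ 5 (mod 7).
Since F(a, b, c) ≡ 5 ≠ 0 (mod 7), P does NOT lie on the curve.


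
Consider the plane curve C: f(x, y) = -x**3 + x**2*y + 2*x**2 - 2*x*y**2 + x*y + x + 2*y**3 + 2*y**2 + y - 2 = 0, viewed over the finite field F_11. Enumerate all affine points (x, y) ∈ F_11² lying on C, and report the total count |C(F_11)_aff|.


Affine F_11-points: {(1, 0), (1, 2), (1, 9), (2, 0), (2, 2), (2, 10), (3, 9), (4, 3), (6, 4), (7, 9), (8, 3), (10, 0)}; count = 12.

For each of the 121 pairs (x, y) ∈ F_11², evaluate f(x, y) mod 11. Record the zeros.
  x = 0: [0↦9, 1↦3, 2↦2, 3↦7, 4↦8, 5↦6, 6↦2, 7↦8, 8↦3, 9↦10, 10↦8]  zeros at y ∈ ∅
  x = 1: [0↦0, 1↦5, 2↦0, 3↦8, 4↦8, 5↦1, 6↦10, 7↦3, 8↦3, 9↦0, 10↦6]  zeros at y ∈ {0, 2, 9}
  x = 2: [0↦0, 1↦7, 2↦0, 3↦2, 4↦3, 5↦4, 6↦6, 7↦10, 8↦6, 9↦6, 10↦0]  zeros at y ∈ {0, 2, 10}
  x = 3: [0↦3, 1↦3, 2↦7, 3↦5, 4↦9, 5↦9, 6↦6, 7↦1, 8↦6, 9↦0, 10↦6]  zeros at y ∈ {9}
  x = 4: [0↦3, 1↦9, 2↦4, 3↦0, 4↦9, 5↦10, 6↦4, 7↦3, 8↦8, 9↦9, 10↦7]  zeros at y ∈ {3}
  x = 5: [0↦5, 1↦8, 2↦7, 3↦3, 4↦8, 5↦1, 6↦5, 7↦10, 8↦6, 9↦5, 10↦8]  zeros at y ∈ ∅
  x = 6: [0↦3, 1↦5, 2↦10, 3↦8, 4↦0, 5↦9, 6↦3, 7↦5, 8↦5, 9↦4, 10↦3]  zeros at y ∈ {4}
  x = 7: [0↦2, 1↦5, 2↦7, 3↦9, 4↦1, 5↦6, 6↦3, 7↦4, 8↦10, 9↦0, 10↦8]  zeros at y ∈ {9}
  x = 8: [0↦7, 1↦2, 2↦3, 3↦0, 4↦5, 5↦8, 6↦10, 7↦1, 8↦4, 9↦9, 10↦6]  zeros at y ∈ {3}
  x = 9: [0↦1, 1↦1, 2↦3, 3↦8, 4↦6, 5↦9, 6↦7, 7↦1, 8↦3, 9↦3, 10↦2]  zeros at y ∈ ∅
  x = 10: [0↦0, 1↦7, 2↦1, 3↦5, 4↦9, 5↦3, 6↦10, 7↦9, 8↦1, 9↦9, 10↦1]  zeros at y ∈ {0}
Collecting zeros: affine points = {(1, 0), (1, 2), (1, 9), (2, 0), (2, 2), (2, 10), (3, 9), (4, 3), (6, 4), (7, 9), (8, 3), (10, 0)}.
Total count |C(F_11)_aff| = 12.


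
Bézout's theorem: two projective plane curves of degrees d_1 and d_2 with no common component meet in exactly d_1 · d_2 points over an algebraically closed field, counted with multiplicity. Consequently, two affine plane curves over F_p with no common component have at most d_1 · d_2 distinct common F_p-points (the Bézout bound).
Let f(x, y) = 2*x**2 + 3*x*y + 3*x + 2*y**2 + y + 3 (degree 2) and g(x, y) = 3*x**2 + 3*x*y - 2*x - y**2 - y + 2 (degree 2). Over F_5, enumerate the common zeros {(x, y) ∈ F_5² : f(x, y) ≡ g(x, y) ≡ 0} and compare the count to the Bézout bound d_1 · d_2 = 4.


Common zeros: ∅; count = 0; Bézout bound = 4.

deg(f) = 2, deg(g) = 2, so Bézout bound = 4.
Scan x ∈ F_5. For each x, list the y ∈ F_5 with f(x, y) ≡ 0 and those with g(x, y) ≡ 0 (mod 5); the common zeros in that column are the intersection.
  x = 0: f ≡ 0 at y ∈ ∅; g ≡ 0 at y ∈ {1, 3}; common: ∅.
  x = 1: f ≡ 0 at y ∈ ∅; g ≡ 0 at y ∈ {3, 4}; common: ∅.
  x = 2: f ≡ 0 at y ∈ ∅; g ≡ 0 at y ∈ {0}; common: ∅.
  x = 3: f ≡ 0 at y ∈ {0}; g ≡ 0 at y ∈ {1, 2}; common: ∅.
  x = 4: f ≡ 0 at y ∈ ∅; g ≡ 0 at y ∈ {2, 4}; common: ∅.
Collecting: common zeros = ∅, so the count is 0.
Comparison with the Bézout bound: 0 ≤ 4 = deg(f)·deg(g), as expected for curves with no common component (the affine F_5-count falls short of the bound because intersections may lie at infinity, over extension fields, or carry multiplicity).


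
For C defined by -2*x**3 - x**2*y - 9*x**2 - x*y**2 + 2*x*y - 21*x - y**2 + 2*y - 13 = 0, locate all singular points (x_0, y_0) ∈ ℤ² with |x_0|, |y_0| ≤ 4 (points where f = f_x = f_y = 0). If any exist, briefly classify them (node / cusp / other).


Singular points: {(-2, 3)}; classification: cusp.

Compute partial derivatives:
  f_x = -6*x**2 - 2*x*y - 18*x - y**2 + 2*y - 21.
  f_y = -x**2 - 2*x*y + 2*x - 2*y + 2.
Scan x_0 ∈ {−4, ..., 4}. For each x_0, f_y(x_0, y) is a polynomial in y; find its integer roots y ∈ {−4, ..., 4}, then test f_x and f at those candidates.
  x = -4: f_y(-4, y) = 6*y - 22; no integer root y with |y| ≤ 4.
  x = -3: f_y(-3, y) = 4*y - 13; no integer root y with |y| ≤ 4.
  x = -2: f_y(-2, y) = 2*y - 6; vanishes at y ∈ {3}. (-2, 3): f_x = 0, f = 0 — SINGULAR.
  x = -1: f_y(-1, y) = -1; no integer root y with |y| ≤ 4.
  x = 0: f_y(0, y) = 2 - 2*y; vanishes at y ∈ {1}. (0, 1): f_x = -20 ≠ 0.
  x = 1: f_y(1, y) = 3 - 4*y; no integer root y with |y| ≤ 4.
  x = 2: f_y(2, y) = 2 - 6*y; no integer root y with |y| ≤ 4.
  x = 3: f_y(3, y) = -8*y - 1; no integer root y with |y| ≤ 4.
  x = 4: f_y(4, y) = -10*y - 6; no integer root y with |y| ≤ 4.
Only singular point on the grid: (-2, 3).
Classify: substitute x = -2 + u, y = 3 + v and expand: f = -2*u**3 - u**2*v - u*v**2 + v**2.
No constant or linear terms (consistent with a singular point). Quadratic part: v**2. Cubic part: -2*u**3 - u**2*v - u*v**2.
The quadratic part v**2 is a perfect square, so there is a single (double) tangent line v = 0, i.e. y = 3. Restricting the cubic part to that line (v = 0) leaves -2*u**3 ≠ 0, so f is not divisible by v and the branch is v² ≈ 2*u**3 to lowest order — this is a cusp.
Classification: cusp.


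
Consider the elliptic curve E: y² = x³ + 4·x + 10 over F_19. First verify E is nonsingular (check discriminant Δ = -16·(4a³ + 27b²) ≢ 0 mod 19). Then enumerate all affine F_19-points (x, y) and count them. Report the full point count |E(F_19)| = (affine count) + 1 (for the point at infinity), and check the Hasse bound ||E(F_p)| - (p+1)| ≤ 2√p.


Affine points = {(2, 8), (2, 11), (3, 7), (3, 12), (7, 1), (7, 18), (10, 9), (10, 10), (11, 6), (11, 13), (12, 0), (13, 6), (13, 13), (14, 6), (14, 13), (15, 5), (15, 14), (16, 3), (16, 16), (18, 9), (18, 10)}; affine count = 21; |E(F_19)| = 22.

Discriminant check: Δ ∝ 4a³ + 27b² = 4·4³ + 27·10² = 4·64 + 27·100 ≡ 11 (mod 19). Nonzero ⇒ E is nonsingular.
For each x ∈ F_19, compute rhs = x³ + 4·x + 10 mod 19, then count y ∈ F_19 with y² ≡ rhs.
  x = 0: rhs = 10, matching y values: none (0 points).
  x = 1: rhs = 15, matching y values: none (0 points).
  x = 2: rhs = 7, matching y values: 8, 11 (2 points).
  x = 3: rhs = 11, matching y values: 7, 12 (2 points).
  x = 4: rhs = 14, matching y values: none (0 points).
  x = 5: rhs = 3, matching y values: none (0 points).
  x = 6: rhs = 3, matching y values: none (0 points).
  x = 7: rhs = 1, matching y values: 1, 18 (2 points).
  x = 8: rhs = 3, matching y values: none (0 points).
  x = 9: rhs = 15, matching y values: none (0 points).
  x = 10: rhs = 5, matching y values: 9, 10 (2 points).
  x = 11: rhs = 17, matching y values: 6, 13 (2 points).
  x = 12: rhs = 0, matching y values: 0 (1 points).
  x = 13: rhs = 17, matching y values: 6, 13 (2 points).
  x = 14: rhs = 17, matching y values: 6, 13 (2 points).
  x = 15: rhs = 6, matching y values: 5, 14 (2 points).
  x = 16: rhs = 9, matching y values: 3, 16 (2 points).
  x = 17: rhs = 13, matching y values: none (0 points).
  x = 18: rhs = 5, matching y values: 9, 10 (2 points).
Total affine count: 21.
Full point count |E(F_19)| = 21 + 1 = 22.
Hasse bound: |22 − (19+1)| = |2| = 2 ≤ 2√19 ≈ 8.7178 ✓.


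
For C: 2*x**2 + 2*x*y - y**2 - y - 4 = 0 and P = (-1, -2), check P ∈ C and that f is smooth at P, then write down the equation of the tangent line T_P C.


Tangent line at P: -8*x + y - 6 = 0.

Step 1: f(-1, -2) = 0, so P lies on C.
Step 2: partial derivatives
  f_x(x, y) = 4*x + 2*y, f_y(x, y) = 2*x - 2*y - 1.
  f_x(P) = -8, f_y(P) = 1 (gradient nonzero, so P is smooth).
Step 3: tangent line at P: -8·(x − -1) + 1·(y − -2) = 0.
Expanding: -8*x + y - 6 = 0.


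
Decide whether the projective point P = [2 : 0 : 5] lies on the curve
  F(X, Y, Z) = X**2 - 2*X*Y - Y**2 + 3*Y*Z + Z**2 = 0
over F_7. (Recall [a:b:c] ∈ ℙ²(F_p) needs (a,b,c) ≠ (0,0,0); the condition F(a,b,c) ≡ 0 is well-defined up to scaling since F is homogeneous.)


F(2,0,5) ≡ 1 (mod 7); P is NOT on the curve.

Evaluate F(2, 0, 5) term-by-term (mod 7).
  X**2 ↦ 1·4·1·1 = 4
  -2*X*Y ↦ -2·2·0·1 = 0
  -Y**2 ↦ -1·1·0·1 = 0
  3*Y*Z ↦ 3·1·0·5 = 0
  Z**2 ↦ 1·1·1·25 = 25
Sum: F(2, 0, 5) = (4) + (0) + (0) + (0) + (25) = 29.
Reducing mod 7: 29 ≡ 1 (mod 7).
Since F(a, b, c) ≡ 1 ≠ 0 (mod 7), P does NOT lie on the curve.


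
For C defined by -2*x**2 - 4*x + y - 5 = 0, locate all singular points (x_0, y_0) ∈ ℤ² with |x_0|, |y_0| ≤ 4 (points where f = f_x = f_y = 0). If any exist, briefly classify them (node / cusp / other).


No singular points in the scanned grid; C is smooth there.

Compute partial derivatives:
  f_x = -4*x - 4.
  f_y = 1.
f_y = 1 is a nonzero constant, so f_y never vanishes: no point (x, y) can satisfy f = f_x = f_y = 0. In particular no (x, y) ∈ {−4, ..., 4}² is singular; the curve is smooth.


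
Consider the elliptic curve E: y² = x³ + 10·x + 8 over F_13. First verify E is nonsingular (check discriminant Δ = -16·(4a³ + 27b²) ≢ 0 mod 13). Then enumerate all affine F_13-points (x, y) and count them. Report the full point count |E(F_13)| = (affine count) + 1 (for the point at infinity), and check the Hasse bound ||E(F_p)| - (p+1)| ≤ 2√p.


Affine points = {(2, 6), (2, 7), (3, 0), (5, 1), (5, 12), (10, 4), (10, 9), (12, 6), (12, 7)}; affine count = 9; |E(F_13)| = 10.

Discriminant check: Δ ∝ 4a³ + 27b² = 4·10³ + 27·8² = 4·1000 + 27·64 ≡ 8 (mod 13). Nonzero ⇒ E is nonsingular.
For each x ∈ F_13, compute rhs = x³ + 10·x + 8 mod 13, then count y ∈ F_13 with y² ≡ rhs.
  x = 0: rhs = 8, matching y values: none (0 points).
  x = 1: rhs = 6, matching y values: none (0 points).
  x = 2: rhs = 10, matching y values: 6, 7 (2 points).
  x = 3: rhs = 0, matching y values: 0 (1 points).
  x = 4: rhs = 8, matching y values: none (0 points).
  x = 5: rhs = 1, matching y values: 1, 12 (2 points).
  x = 6: rhs = 11, matching y values: none (0 points).
  x = 7: rhs = 5, matching y values: none (0 points).
  x = 8: rhs = 2, matching y values: none (0 points).
  x = 9: rhs = 8, matching y values: none (0 points).
  x = 10: rhs = 3, matching y values: 4, 9 (2 points).
  x = 11: rhs = 6, matching y values: none (0 points).
  x = 12: rhs = 10, matching y values: 6, 7 (2 points).
Total affine count: 9.
Full point count |E(F_13)| = 9 + 1 = 10.
Hasse bound: |10 − (13+1)| = |-4| = 4 ≤ 2√13 ≈ 7.2111 ✓.


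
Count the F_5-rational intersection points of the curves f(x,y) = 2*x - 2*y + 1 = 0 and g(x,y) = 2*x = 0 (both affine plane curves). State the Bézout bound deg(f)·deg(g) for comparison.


Common zeros: {(0, 3)}; count = 1; Bézout bound = 1.

deg(f) = 1, deg(g) = 1, so Bézout bound = 1.
Scan x ∈ F_5. For each x, list the y ∈ F_5 with f(x, y) ≡ 0 and those with g(x, y) ≡ 0 (mod 5); the common zeros in that column are the intersection.
  x = 0: f ≡ 0 at y ∈ {3}; g ≡ 0 at y ∈ {0, 1, 2, 3, 4}; common: {3}.
  x = 1: f ≡ 0 at y ∈ {4}; g ≡ 0 at y ∈ ∅; common: ∅.
  x = 2: f ≡ 0 at y ∈ {0}; g ≡ 0 at y ∈ ∅; common: ∅.
  x = 3: f ≡ 0 at y ∈ {1}; g ≡ 0 at y ∈ ∅; common: ∅.
  x = 4: f ≡ 0 at y ∈ {2}; g ≡ 0 at y ∈ ∅; common: ∅.
Collecting: common zeros = {(0, 3)}, so the count is 1.
Comparison with the Bézout bound: 1 ≤ 1 = deg(f)·deg(g), as expected for curves with no common component (the bound is attained).


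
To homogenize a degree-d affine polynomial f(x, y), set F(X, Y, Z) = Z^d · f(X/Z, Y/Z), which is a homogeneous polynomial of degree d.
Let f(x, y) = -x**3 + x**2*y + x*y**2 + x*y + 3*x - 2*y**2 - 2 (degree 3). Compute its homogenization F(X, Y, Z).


F(X, Y, Z) = -X**3 + X**2*Y + X*Y**2 + X*Y*Z + 3*X*Z**2 - 2*Y**2*Z - 2*Z**3

deg(f) = 3.
Substitute x = X/Z, y = Y/Z into f, then multiply by Z^3.
  monomial -1·x^3·y^0 ↦ -1·X^3·Y^0·Z^0.
  monomial 1·x^2·y^1 ↦ 1·X^2·Y^1·Z^0.
  monomial 1·x^1·y^2 ↦ 1·X^1·Y^2·Z^0.
  monomial 1·x^1·y^1 ↦ 1·X^1·Y^1·Z^1.
  monomial 3·x^1·y^0 ↦ 3·X^1·Y^0·Z^2.
  monomial -2·x^0·y^2 ↦ -2·X^0·Y^2·Z^1.
  monomial -2·x^0·y^0 ↦ -2·X^0·Y^0·Z^3.
Collecting: F(X, Y, Z) = -X**3 + X**2*Y + X*Y**2 + X*Y*Z + 3*X*Z**2 - 2*Y**2*Z - 2*Z**3.


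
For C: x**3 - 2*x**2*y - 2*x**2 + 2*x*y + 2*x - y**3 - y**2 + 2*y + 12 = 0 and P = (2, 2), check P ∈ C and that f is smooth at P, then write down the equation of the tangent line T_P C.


Tangent line at P: -6*x - 18*y + 48 = 0.

Step 1: f(2, 2) = 0, so P lies on C.
Step 2: partial derivatives
  f_x(x, y) = 3*x**2 - 4*x*y - 4*x + 2*y + 2, f_y(x, y) = -2*x**2 + 2*x - 3*y**2 - 2*y + 2.
  f_x(P) = -6, f_y(P) = -18 (gradient nonzero, so P is smooth).
Step 3: tangent line at P: -6·(x − 2) + -18·(y − 2) = 0.
Expanding: -6*x - 18*y + 48 = 0.


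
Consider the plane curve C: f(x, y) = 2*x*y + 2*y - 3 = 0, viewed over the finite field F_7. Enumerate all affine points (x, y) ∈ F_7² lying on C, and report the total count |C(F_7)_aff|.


Affine F_7-points: {(0, 5), (1, 6), (2, 4), (3, 3), (4, 1), (5, 2)}; count = 6.

For each of the 49 pairs (x, y) ∈ F_7², evaluate f(x, y) mod 7. Record the zeros.
  x = 0: [0↦4, 1↦6, 2↦1, 3↦3, 4↦5, 5↦0, 6↦2]  zeros at y ∈ {5}
  x = 1: [0↦4, 1↦1, 2↦5, 3↦2, 4↦6, 5↦3, 6↦0]  zeros at y ∈ {6}
  x = 2: [0↦4, 1↦3, 2↦2, 3↦1, 4↦0, 5↦6, 6↦5]  zeros at y ∈ {4}
  x = 3: [0↦4, 1↦5, 2↦6, 3↦0, 4↦1, 5↦2, 6↦3]  zeros at y ∈ {3}
  x = 4: [0↦4, 1↦0, 2↦3, 3↦6, 4↦2, 5↦5, 6↦1]  zeros at y ∈ {1}
  x = 5: [0↦4, 1↦2, 2↦0, 3↦5, 4↦3, 5↦1, 6↦6]  zeros at y ∈ {2}
  x = 6: [0↦4, 1↦4, 2↦4, 3↦4, 4↦4, 5↦4, 6↦4]  zeros at y ∈ ∅
Collecting zeros: affine points = {(0, 5), (1, 6), (2, 4), (3, 3), (4, 1), (5, 2)}.
Total count |C(F_7)_aff| = 6.


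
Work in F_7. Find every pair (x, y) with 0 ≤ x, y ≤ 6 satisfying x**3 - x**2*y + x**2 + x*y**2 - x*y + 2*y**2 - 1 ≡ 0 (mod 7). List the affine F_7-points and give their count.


Affine F_7-points: {(0, 2), (0, 5), (2, 6), (3, 0), (3, 1), (4, 2), (4, 6), (5, 1), (6, 1), (6, 6)}; count = 10.

For each of the 49 pairs (x, y) ∈ F_7², evaluate f(x, y) mod 7. Record the zeros.
  x = 0: [0↦6, 1↦1, 2↦0, 3↦3, 4↦3, 5↦0, 6↦1]  zeros at y ∈ {2, 5}
  x = 1: [0↦1, 1↦2, 2↦2, 3↦1, 4↦6, 5↦3, 6↦6]  zeros at y ∈ ∅
  x = 2: [0↦4, 1↦2, 2↦1, 3↦1, 4↦2, 5↦4, 6↦0]  zeros at y ∈ {6}
  x = 3: [0↦0, 1↦0, 2↦3, 3↦2, 4↦4, 5↦2, 6↦3]  zeros at y ∈ {0, 1}
  x = 4: [0↦2, 1↦2, 2↦0, 3↦3, 4↦4, 5↦3, 6↦0]  zeros at y ∈ {2, 6}
  x = 5: [0↦2, 1↦0, 2↦5, 3↦3, 4↦1, 5↦6, 6↦4]  zeros at y ∈ {1}
  x = 6: [0↦6, 1↦0, 2↦3, 3↦1, 4↦1, 5↦3, 6↦0]  zeros at y ∈ {1, 6}
Collecting zeros: affine points = {(0, 2), (0, 5), (2, 6), (3, 0), (3, 1), (4, 2), (4, 6), (5, 1), (6, 1), (6, 6)}.
Total count |C(F_7)_aff| = 10.


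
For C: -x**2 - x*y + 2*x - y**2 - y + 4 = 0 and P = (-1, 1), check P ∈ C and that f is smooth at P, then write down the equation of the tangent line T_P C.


Tangent line at P: 3*x - 2*y + 5 = 0.

Step 1: f(-1, 1) = 0, so P lies on C.
Step 2: partial derivatives
  f_x(x, y) = -2*x - y + 2, f_y(x, y) = -x - 2*y - 1.
  f_x(P) = 3, f_y(P) = -2 (gradient nonzero, so P is smooth).
Step 3: tangent line at P: 3·(x − -1) + -2·(y − 1) = 0.
Expanding: 3*x - 2*y + 5 = 0.


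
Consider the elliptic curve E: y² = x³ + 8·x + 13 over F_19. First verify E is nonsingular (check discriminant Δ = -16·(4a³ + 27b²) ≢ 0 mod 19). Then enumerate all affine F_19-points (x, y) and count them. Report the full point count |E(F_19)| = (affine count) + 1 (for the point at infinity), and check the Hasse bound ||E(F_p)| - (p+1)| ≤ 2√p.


Affine points = {(3, 8), (3, 11), (5, 8), (5, 11), (6, 7), (6, 12), (8, 0), (9, 4), (9, 15), (11, 8), (11, 11), (14, 0), (16, 0), (18, 2), (18, 17)}; affine count = 15; |E(F_19)| = 16.

Discriminant check: Δ ∝ 4a³ + 27b² = 4·8³ + 27·13² = 4·512 + 27·169 ≡ 18 (mod 19). Nonzero ⇒ E is nonsingular.
For each x ∈ F_19, compute rhs = x³ + 8·x + 13 mod 19, then count y ∈ F_19 with y² ≡ rhs.
  x = 0: rhs = 13, matching y values: none (0 points).
  x = 1: rhs = 3, matching y values: none (0 points).
  x = 2: rhs = 18, matching y values: none (0 points).
  x = 3: rhs = 7, matching y values: 8, 11 (2 points).
  x = 4: rhs = 14, matching y values: none (0 points).
  x = 5: rhs = 7, matching y values: 8, 11 (2 points).
  x = 6: rhs = 11, matching y values: 7, 12 (2 points).
  x = 7: rhs = 13, matching y values: none (0 points).
  x = 8: rhs = 0, matching y values: 0 (1 points).
  x = 9: rhs = 16, matching y values: 4, 15 (2 points).
  x = 10: rhs = 10, matching y values: none (0 points).
  x = 11: rhs = 7, matching y values: 8, 11 (2 points).
  x = 12: rhs = 13, matching y values: none (0 points).
  x = 13: rhs = 15, matching y values: none (0 points).
  x = 14: rhs = 0, matching y values: 0 (1 points).
  x = 15: rhs = 12, matching y values: none (0 points).
  x = 16: rhs = 0, matching y values: 0 (1 points).
  x = 17: rhs = 8, matching y values: none (0 points).
  x = 18: rhs = 4, matching y values: 2, 17 (2 points).
Total affine count: 15.
Full point count |E(F_19)| = 15 + 1 = 16.
Hasse bound: |16 − (19+1)| = |-4| = 4 ≤ 2√19 ≈ 8.7178 ✓.


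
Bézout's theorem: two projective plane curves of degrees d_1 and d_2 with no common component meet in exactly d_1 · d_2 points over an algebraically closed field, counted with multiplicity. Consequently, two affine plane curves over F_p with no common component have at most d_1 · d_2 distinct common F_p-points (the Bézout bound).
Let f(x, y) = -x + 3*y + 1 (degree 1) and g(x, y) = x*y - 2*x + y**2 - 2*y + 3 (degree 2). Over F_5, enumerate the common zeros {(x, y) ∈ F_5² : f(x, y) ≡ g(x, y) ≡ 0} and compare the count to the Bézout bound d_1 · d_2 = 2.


Common zeros: ∅; count = 0; Bézout bound = 2.

deg(f) = 1, deg(g) = 2, so Bézout bound = 2.
Scan x ∈ F_5. For each x, list the y ∈ F_5 with f(x, y) ≡ 0 and those with g(x, y) ≡ 0 (mod 5); the common zeros in that column are the intersection.
  x = 0: f ≡ 0 at y ∈ {3}; g ≡ 0 at y ∈ ∅; common: ∅.
  x = 1: f ≡ 0 at y ∈ {0}; g ≡ 0 at y ∈ ∅; common: ∅.
  x = 2: f ≡ 0 at y ∈ {2}; g ≡ 0 at y ∈ {1, 4}; common: ∅.
  x = 3: f ≡ 0 at y ∈ {4}; g ≡ 0 at y ∈ ∅; common: ∅.
  x = 4: f ≡ 0 at y ∈ {1}; g ≡ 0 at y ∈ {0, 3}; common: ∅.
Collecting: common zeros = ∅, so the count is 0.
Comparison with the Bézout bound: 0 ≤ 2 = deg(f)·deg(g), as expected for curves with no common component (the affine F_5-count falls short of the bound because intersections may lie at infinity, over extension fields, or carry multiplicity).


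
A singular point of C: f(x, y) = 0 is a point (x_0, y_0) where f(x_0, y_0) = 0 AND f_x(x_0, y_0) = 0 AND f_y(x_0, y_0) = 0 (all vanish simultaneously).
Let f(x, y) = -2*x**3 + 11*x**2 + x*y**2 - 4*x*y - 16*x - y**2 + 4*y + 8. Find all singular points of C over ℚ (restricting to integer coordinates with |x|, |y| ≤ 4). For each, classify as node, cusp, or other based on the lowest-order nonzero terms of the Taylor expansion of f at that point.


Singular points: {(2, 2)}; classification: node.

Compute partial derivatives:
  f_x = -6*x**2 + 22*x + y**2 - 4*y - 16.
  f_y = 2*x*y - 4*x - 2*y + 4.
Scan x_0 ∈ {−4, ..., 4}. For each x_0, f_y(x_0, y) is a polynomial in y; find its integer roots y ∈ {−4, ..., 4}, then test f_x and f at those candidates.
  x = -4: f_y(-4, y) = 20 - 10*y; vanishes at y ∈ {2}. (-4, 2): f_x = -204 ≠ 0.
  x = -3: f_y(-3, y) = 16 - 8*y; vanishes at y ∈ {2}. (-3, 2): f_x = -140 ≠ 0.
  x = -2: f_y(-2, y) = 12 - 6*y; vanishes at y ∈ {2}. (-2, 2): f_x = -88 ≠ 0.
  x = -1: f_y(-1, y) = 8 - 4*y; vanishes at y ∈ {2}. (-1, 2): f_x = -48 ≠ 0.
  x = 0: f_y(0, y) = 4 - 2*y; vanishes at y ∈ {2}. (0, 2): f_x = -20 ≠ 0.
  x = 1: f_y(1, y) = 0; vanishes at y ∈ {-4, -3, -2, -1, 0, 1, 2, 3, 4}. (1, -4): f_x = 32 ≠ 0; (1, -3): f_x = 21 ≠ 0; (1, -2): f_x = 12 ≠ 0; (1, -1): f_x = 5 ≠ 0; (1, 0): f_x = 0 but f = 1 ≠ 0; (1, 1): f_x = -3 ≠ 0; (1, 2): f_x = -4 ≠ 0; (1, 3): f_x = -3 ≠ 0; (1, 4): f_x = 0 but f = 1 ≠ 0.
  x = 2: f_y(2, y) = 2*y - 4; vanishes at y ∈ {2}. (2, 2): f_x = 0, f = 0 — SINGULAR.
  x = 3: f_y(3, y) = 4*y - 8; vanishes at y ∈ {2}. (3, 2): f_x = -8 ≠ 0.
  x = 4: f_y(4, y) = 6*y - 12; vanishes at y ∈ {2}. (4, 2): f_x = -28 ≠ 0.
Only singular point on the grid: (2, 2).
Classify: substitute x = 2 + u, y = 2 + v and expand: f = -2*u**3 - u**2 + u*v**2 + v**2.
No constant or linear terms (consistent with a singular point). Quadratic part: -u**2 + v**2. Cubic part: -2*u**3 + u*v**2.
The quadratic part v**2 - u**2 = (v − u)(v + u) splits into two distinct linear factors, so there are two distinct tangent lines y − 2 = ±(x − 2) — this is a node (ordinary double point).
Classification: node.
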